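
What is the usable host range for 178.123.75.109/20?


Network: 178.123.64.0
Broadcast: 178.123.79.255
First usable = network + 1
Last usable = broadcast - 1
Range: 178.123.64.1 to 178.123.79.254


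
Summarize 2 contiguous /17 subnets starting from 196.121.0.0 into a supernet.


Original prefix: /17
Number of subnets: 2 = 2^1
New prefix = 17 - 1 = 16
Supernet: 196.121.0.0/16


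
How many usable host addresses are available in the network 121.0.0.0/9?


Host bits = 32 - 9 = 23
Total addresses = 2^23 = 8388608
Usable = total - 2 (network and broadcast)
Usable hosts: 8388606


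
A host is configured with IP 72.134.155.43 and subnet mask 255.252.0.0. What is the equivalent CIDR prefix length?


Binary: 11111111.11111100.00000000.00000000
Count leading 1s
Prefix: /14


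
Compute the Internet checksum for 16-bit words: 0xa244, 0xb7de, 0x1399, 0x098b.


Sum all words (with carry folding):
+ 0xa244 = 0xa244
+ 0xb7de = 0x5a23
+ 0x1399 = 0x6dbc
+ 0x098b = 0x7747
One's complement: ~0x7747
Checksum = 0x88b8


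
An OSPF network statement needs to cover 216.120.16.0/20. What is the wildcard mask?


Subnet mask: 255.255.240.0
Wildcard = 255.255.255.255 - subnet mask
255 - 255 = 0
255 - 255 = 0
255 - 240 = 15
255 - 0 = 255
Wildcard: 0.0.15.255


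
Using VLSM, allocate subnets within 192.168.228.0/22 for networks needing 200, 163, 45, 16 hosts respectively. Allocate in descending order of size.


200 hosts -> /24 (254 usable): 192.168.228.0/24
163 hosts -> /24 (254 usable): 192.168.229.0/24
45 hosts -> /26 (62 usable): 192.168.230.0/26
16 hosts -> /27 (30 usable): 192.168.230.64/27
Allocation: 192.168.228.0/24 (200 hosts, 254 usable); 192.168.229.0/24 (163 hosts, 254 usable); 192.168.230.0/26 (45 hosts, 62 usable); 192.168.230.64/27 (16 hosts, 30 usable)


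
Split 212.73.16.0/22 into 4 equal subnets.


New prefix = 22 + 2 = 24
Each subnet has 256 addresses
  212.73.16.0/24
  212.73.17.0/24
  212.73.18.0/24
  212.73.19.0/24
Subnets: 212.73.16.0/24, 212.73.17.0/24, 212.73.18.0/24, 212.73.19.0/24


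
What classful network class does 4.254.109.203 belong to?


First octet: 4
Binary: 00000100
0xxxxxxx -> Class A (1-126)
Class A, default mask 255.0.0.0 (/8)


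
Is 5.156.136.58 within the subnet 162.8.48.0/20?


Subnet network: 162.8.48.0
Test IP AND mask: 5.156.128.0
No, 5.156.136.58 is not in 162.8.48.0/20


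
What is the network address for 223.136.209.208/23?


IP:   11011111.10001000.11010001.11010000
Mask: 11111111.11111111.11111110.00000000
AND operation:
Net:  11011111.10001000.11010000.00000000
Network: 223.136.208.0/23


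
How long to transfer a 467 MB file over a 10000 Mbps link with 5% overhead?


Effective throughput = 10000 * (1 - 5/100) = 9500 Mbps
File size in Mb = 467 * 8 = 3736 Mb
Time = 3736 / 9500
Time = 0.3933 seconds


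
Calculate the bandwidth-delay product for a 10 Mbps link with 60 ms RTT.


BDP = bandwidth * RTT
= 10 Mbps * 60 ms
= 10 * 1e6 * 60 / 1000 bits
= 600000 bits
= 75000 bytes
= 73.2422 KB
BDP = 600000 bits (75000 bytes)


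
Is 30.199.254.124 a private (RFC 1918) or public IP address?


RFC 1918 private ranges:
  10.0.0.0/8 (10.0.0.0 - 10.255.255.255)
  172.16.0.0/12 (172.16.0.0 - 172.31.255.255)
  192.168.0.0/16 (192.168.0.0 - 192.168.255.255)
Public (not in any RFC 1918 range)


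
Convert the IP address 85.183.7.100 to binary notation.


85 = 01010101
183 = 10110111
7 = 00000111
100 = 01100100
Binary: 01010101.10110111.00000111.01100100


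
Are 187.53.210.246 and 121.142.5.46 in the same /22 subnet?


Mask: 255.255.252.0
187.53.210.246 AND mask = 187.53.208.0
121.142.5.46 AND mask = 121.142.4.0
No, different subnets (187.53.208.0 vs 121.142.4.0)


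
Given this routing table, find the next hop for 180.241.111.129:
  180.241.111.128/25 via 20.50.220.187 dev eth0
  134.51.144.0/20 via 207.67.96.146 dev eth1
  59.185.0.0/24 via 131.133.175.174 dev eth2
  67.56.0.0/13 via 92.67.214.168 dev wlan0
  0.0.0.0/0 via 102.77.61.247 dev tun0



Longest prefix match for 180.241.111.129:
  /25 180.241.111.128: MATCH
  /20 134.51.144.0: no
  /24 59.185.0.0: no
  /13 67.56.0.0: no
  /0 0.0.0.0: MATCH
Selected: next-hop 20.50.220.187 via eth0 (matched /25)


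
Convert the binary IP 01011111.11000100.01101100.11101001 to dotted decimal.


01011111 = 95
11000100 = 196
01101100 = 108
11101001 = 233
IP: 95.196.108.233


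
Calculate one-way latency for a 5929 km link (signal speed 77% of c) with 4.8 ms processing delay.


Speed = 0.77 * 3e5 km/s = 231000 km/s
Propagation delay = 5929 / 231000 = 0.0257 s = 25.6667 ms
Processing delay = 4.8 ms
Total one-way latency = 30.4667 ms


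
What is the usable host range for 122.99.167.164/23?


Network: 122.99.166.0
Broadcast: 122.99.167.255
First usable = network + 1
Last usable = broadcast - 1
Range: 122.99.166.1 to 122.99.167.254


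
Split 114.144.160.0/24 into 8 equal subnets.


New prefix = 24 + 3 = 27
Each subnet has 32 addresses
  114.144.160.0/27
  114.144.160.32/27
  114.144.160.64/27
  114.144.160.96/27
  114.144.160.128/27
  114.144.160.160/27
  114.144.160.192/27
  114.144.160.224/27
Subnets: 114.144.160.0/27, 114.144.160.32/27, 114.144.160.64/27, 114.144.160.96/27, 114.144.160.128/27, 114.144.160.160/27, 114.144.160.192/27, 114.144.160.224/27


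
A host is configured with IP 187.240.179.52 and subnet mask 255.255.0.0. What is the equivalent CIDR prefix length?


Binary: 11111111.11111111.00000000.00000000
Count leading 1s
Prefix: /16


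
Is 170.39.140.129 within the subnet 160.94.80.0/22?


Subnet network: 160.94.80.0
Test IP AND mask: 170.39.140.0
No, 170.39.140.129 is not in 160.94.80.0/22


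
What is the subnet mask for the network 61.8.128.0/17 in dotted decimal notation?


/17 means 17 network bits, 15 host bits
Binary: 11111111111111111000000000000000
Mask: 255.255.128.0


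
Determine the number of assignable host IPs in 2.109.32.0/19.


Host bits = 32 - 19 = 13
Total addresses = 2^13 = 8192
Usable = total - 2 (network and broadcast)
Usable hosts: 8190


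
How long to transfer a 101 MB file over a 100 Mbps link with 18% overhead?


Effective throughput = 100 * (1 - 18/100) = 82 Mbps
File size in Mb = 101 * 8 = 808 Mb
Time = 808 / 82
Time = 9.8537 seconds


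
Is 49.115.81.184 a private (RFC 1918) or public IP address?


RFC 1918 private ranges:
  10.0.0.0/8 (10.0.0.0 - 10.255.255.255)
  172.16.0.0/12 (172.16.0.0 - 172.31.255.255)
  192.168.0.0/16 (192.168.0.0 - 192.168.255.255)
Public (not in any RFC 1918 range)


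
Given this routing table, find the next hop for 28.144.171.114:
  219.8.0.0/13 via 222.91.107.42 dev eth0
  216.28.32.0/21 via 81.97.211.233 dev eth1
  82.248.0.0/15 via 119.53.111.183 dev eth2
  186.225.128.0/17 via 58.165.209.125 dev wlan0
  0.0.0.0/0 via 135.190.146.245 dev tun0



Longest prefix match for 28.144.171.114:
  /13 219.8.0.0: no
  /21 216.28.32.0: no
  /15 82.248.0.0: no
  /17 186.225.128.0: no
  /0 0.0.0.0: MATCH
Selected: next-hop 135.190.146.245 via tun0 (matched /0)


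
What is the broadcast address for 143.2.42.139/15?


Network: 143.2.0.0/15
Host bits = 17
Set all host bits to 1:
Broadcast: 143.3.255.255


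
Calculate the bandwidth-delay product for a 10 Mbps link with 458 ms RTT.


BDP = bandwidth * RTT
= 10 Mbps * 458 ms
= 10 * 1e6 * 458 / 1000 bits
= 4580000 bits
= 572500 bytes
= 559.082 KB
BDP = 4580000 bits (572500 bytes)


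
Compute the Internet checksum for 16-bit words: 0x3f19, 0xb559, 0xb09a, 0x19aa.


Sum all words (with carry folding):
+ 0x3f19 = 0x3f19
+ 0xb559 = 0xf472
+ 0xb09a = 0xa50d
+ 0x19aa = 0xbeb7
One's complement: ~0xbeb7
Checksum = 0x4148


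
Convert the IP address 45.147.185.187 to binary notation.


45 = 00101101
147 = 10010011
185 = 10111001
187 = 10111011
Binary: 00101101.10010011.10111001.10111011


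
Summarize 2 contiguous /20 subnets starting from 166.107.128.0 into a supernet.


Original prefix: /20
Number of subnets: 2 = 2^1
New prefix = 20 - 1 = 19
Supernet: 166.107.128.0/19


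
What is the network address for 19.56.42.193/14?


IP:   00010011.00111000.00101010.11000001
Mask: 11111111.11111100.00000000.00000000
AND operation:
Net:  00010011.00111000.00000000.00000000
Network: 19.56.0.0/14


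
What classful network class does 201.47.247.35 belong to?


First octet: 201
Binary: 11001001
110xxxxx -> Class C (192-223)
Class C, default mask 255.255.255.0 (/24)


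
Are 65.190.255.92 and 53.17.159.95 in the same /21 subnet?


Mask: 255.255.248.0
65.190.255.92 AND mask = 65.190.248.0
53.17.159.95 AND mask = 53.17.152.0
No, different subnets (65.190.248.0 vs 53.17.152.0)


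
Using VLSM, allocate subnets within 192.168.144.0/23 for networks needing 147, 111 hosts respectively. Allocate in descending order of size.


147 hosts -> /24 (254 usable): 192.168.144.0/24
111 hosts -> /25 (126 usable): 192.168.145.0/25
Allocation: 192.168.144.0/24 (147 hosts, 254 usable); 192.168.145.0/25 (111 hosts, 126 usable)


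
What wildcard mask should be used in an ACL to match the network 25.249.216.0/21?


Subnet mask: 255.255.248.0
Wildcard = 255.255.255.255 - subnet mask
255 - 255 = 0
255 - 255 = 0
255 - 248 = 7
255 - 0 = 255
Wildcard: 0.0.7.255


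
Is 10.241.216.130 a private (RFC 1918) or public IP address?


RFC 1918 private ranges:
  10.0.0.0/8 (10.0.0.0 - 10.255.255.255)
  172.16.0.0/12 (172.16.0.0 - 172.31.255.255)
  192.168.0.0/16 (192.168.0.0 - 192.168.255.255)
Private (in 10.0.0.0/8)


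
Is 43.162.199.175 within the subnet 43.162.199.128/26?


Subnet network: 43.162.199.128
Test IP AND mask: 43.162.199.128
Yes, 43.162.199.175 is in 43.162.199.128/26


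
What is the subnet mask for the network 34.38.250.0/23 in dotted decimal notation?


/23 means 23 network bits, 9 host bits
Binary: 11111111111111111111111000000000
Mask: 255.255.254.0


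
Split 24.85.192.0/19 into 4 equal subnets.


New prefix = 19 + 2 = 21
Each subnet has 2048 addresses
  24.85.192.0/21
  24.85.200.0/21
  24.85.208.0/21
  24.85.216.0/21
Subnets: 24.85.192.0/21, 24.85.200.0/21, 24.85.208.0/21, 24.85.216.0/21


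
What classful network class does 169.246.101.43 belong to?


First octet: 169
Binary: 10101001
10xxxxxx -> Class B (128-191)
Class B, default mask 255.255.0.0 (/16)


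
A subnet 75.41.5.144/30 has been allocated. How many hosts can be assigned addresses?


Host bits = 32 - 30 = 2
Total addresses = 2^2 = 4
Usable = total - 2 (network and broadcast)
Usable hosts: 2


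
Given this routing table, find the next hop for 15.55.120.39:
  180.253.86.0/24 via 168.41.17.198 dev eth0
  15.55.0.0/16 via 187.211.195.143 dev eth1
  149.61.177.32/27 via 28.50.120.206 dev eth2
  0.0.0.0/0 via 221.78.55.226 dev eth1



Longest prefix match for 15.55.120.39:
  /24 180.253.86.0: no
  /16 15.55.0.0: MATCH
  /27 149.61.177.32: no
  /0 0.0.0.0: MATCH
Selected: next-hop 187.211.195.143 via eth1 (matched /16)


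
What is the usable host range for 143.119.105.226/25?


Network: 143.119.105.128
Broadcast: 143.119.105.255
First usable = network + 1
Last usable = broadcast - 1
Range: 143.119.105.129 to 143.119.105.254


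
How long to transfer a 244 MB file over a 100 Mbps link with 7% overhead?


Effective throughput = 100 * (1 - 7/100) = 93 Mbps
File size in Mb = 244 * 8 = 1952 Mb
Time = 1952 / 93
Time = 20.9892 seconds


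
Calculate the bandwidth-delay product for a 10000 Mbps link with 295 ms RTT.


BDP = bandwidth * RTT
= 10000 Mbps * 295 ms
= 10000 * 1e6 * 295 / 1000 bits
= 2950000000 bits
= 368750000 bytes
= 360107.4219 KB
BDP = 2950000000 bits (368750000 bytes)


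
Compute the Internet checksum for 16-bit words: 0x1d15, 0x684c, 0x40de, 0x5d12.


Sum all words (with carry folding):
+ 0x1d15 = 0x1d15
+ 0x684c = 0x8561
+ 0x40de = 0xc63f
+ 0x5d12 = 0x2352
One's complement: ~0x2352
Checksum = 0xdcad


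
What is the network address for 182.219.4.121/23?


IP:   10110110.11011011.00000100.01111001
Mask: 11111111.11111111.11111110.00000000
AND operation:
Net:  10110110.11011011.00000100.00000000
Network: 182.219.4.0/23


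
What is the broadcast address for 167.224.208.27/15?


Network: 167.224.0.0/15
Host bits = 17
Set all host bits to 1:
Broadcast: 167.225.255.255


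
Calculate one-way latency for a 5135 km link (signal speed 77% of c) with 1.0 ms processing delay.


Speed = 0.77 * 3e5 km/s = 231000 km/s
Propagation delay = 5135 / 231000 = 0.0222 s = 22.2294 ms
Processing delay = 1.0 ms
Total one-way latency = 23.2294 ms


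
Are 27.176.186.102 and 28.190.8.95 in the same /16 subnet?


Mask: 255.255.0.0
27.176.186.102 AND mask = 27.176.0.0
28.190.8.95 AND mask = 28.190.0.0
No, different subnets (27.176.0.0 vs 28.190.0.0)


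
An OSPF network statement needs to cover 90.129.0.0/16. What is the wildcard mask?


Subnet mask: 255.255.0.0
Wildcard = 255.255.255.255 - subnet mask
255 - 255 = 0
255 - 255 = 0
255 - 0 = 255
255 - 0 = 255
Wildcard: 0.0.255.255


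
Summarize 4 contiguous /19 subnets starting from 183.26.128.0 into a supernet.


Original prefix: /19
Number of subnets: 4 = 2^2
New prefix = 19 - 2 = 17
Supernet: 183.26.128.0/17


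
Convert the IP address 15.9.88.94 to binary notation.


15 = 00001111
9 = 00001001
88 = 01011000
94 = 01011110
Binary: 00001111.00001001.01011000.01011110


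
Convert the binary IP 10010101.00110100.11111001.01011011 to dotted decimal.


10010101 = 149
00110100 = 52
11111001 = 249
01011011 = 91
IP: 149.52.249.91


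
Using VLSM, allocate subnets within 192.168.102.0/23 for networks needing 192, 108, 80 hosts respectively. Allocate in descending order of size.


192 hosts -> /24 (254 usable): 192.168.102.0/24
108 hosts -> /25 (126 usable): 192.168.103.0/25
80 hosts -> /25 (126 usable): 192.168.103.128/25
Allocation: 192.168.102.0/24 (192 hosts, 254 usable); 192.168.103.0/25 (108 hosts, 126 usable); 192.168.103.128/25 (80 hosts, 126 usable)


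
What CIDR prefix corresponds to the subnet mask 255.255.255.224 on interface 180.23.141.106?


Binary: 11111111.11111111.11111111.11100000
Count leading 1s
Prefix: /27


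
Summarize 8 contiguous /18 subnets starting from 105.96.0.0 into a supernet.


Original prefix: /18
Number of subnets: 8 = 2^3
New prefix = 18 - 3 = 15
Supernet: 105.96.0.0/15


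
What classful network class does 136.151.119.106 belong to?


First octet: 136
Binary: 10001000
10xxxxxx -> Class B (128-191)
Class B, default mask 255.255.0.0 (/16)


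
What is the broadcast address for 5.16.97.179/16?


Network: 5.16.0.0/16
Host bits = 16
Set all host bits to 1:
Broadcast: 5.16.255.255


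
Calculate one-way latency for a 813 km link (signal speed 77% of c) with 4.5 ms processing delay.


Speed = 0.77 * 3e5 km/s = 231000 km/s
Propagation delay = 813 / 231000 = 0.0035 s = 3.5195 ms
Processing delay = 4.5 ms
Total one-way latency = 8.0195 ms


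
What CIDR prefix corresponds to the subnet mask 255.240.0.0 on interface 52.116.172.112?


Binary: 11111111.11110000.00000000.00000000
Count leading 1s
Prefix: /12


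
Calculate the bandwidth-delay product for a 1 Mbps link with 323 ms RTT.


BDP = bandwidth * RTT
= 1 Mbps * 323 ms
= 1 * 1e6 * 323 / 1000 bits
= 323000 bits
= 40375 bytes
= 39.4287 KB
BDP = 323000 bits (40375 bytes)


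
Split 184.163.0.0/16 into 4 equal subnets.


New prefix = 16 + 2 = 18
Each subnet has 16384 addresses
  184.163.0.0/18
  184.163.64.0/18
  184.163.128.0/18
  184.163.192.0/18
Subnets: 184.163.0.0/18, 184.163.64.0/18, 184.163.128.0/18, 184.163.192.0/18


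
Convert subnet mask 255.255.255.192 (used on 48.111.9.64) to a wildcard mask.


Subnet mask: 255.255.255.192
Wildcard = 255.255.255.255 - subnet mask
255 - 255 = 0
255 - 255 = 0
255 - 255 = 0
255 - 192 = 63
Wildcard: 0.0.0.63


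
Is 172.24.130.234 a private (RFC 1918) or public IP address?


RFC 1918 private ranges:
  10.0.0.0/8 (10.0.0.0 - 10.255.255.255)
  172.16.0.0/12 (172.16.0.0 - 172.31.255.255)
  192.168.0.0/16 (192.168.0.0 - 192.168.255.255)
Private (in 172.16.0.0/12)


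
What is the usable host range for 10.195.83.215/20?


Network: 10.195.80.0
Broadcast: 10.195.95.255
First usable = network + 1
Last usable = broadcast - 1
Range: 10.195.80.1 to 10.195.95.254


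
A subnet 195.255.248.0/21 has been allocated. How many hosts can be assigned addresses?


Host bits = 32 - 21 = 11
Total addresses = 2^11 = 2048
Usable = total - 2 (network and broadcast)
Usable hosts: 2046


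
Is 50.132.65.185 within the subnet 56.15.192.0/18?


Subnet network: 56.15.192.0
Test IP AND mask: 50.132.64.0
No, 50.132.65.185 is not in 56.15.192.0/18


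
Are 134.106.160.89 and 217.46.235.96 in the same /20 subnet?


Mask: 255.255.240.0
134.106.160.89 AND mask = 134.106.160.0
217.46.235.96 AND mask = 217.46.224.0
No, different subnets (134.106.160.0 vs 217.46.224.0)


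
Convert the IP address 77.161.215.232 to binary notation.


77 = 01001101
161 = 10100001
215 = 11010111
232 = 11101000
Binary: 01001101.10100001.11010111.11101000


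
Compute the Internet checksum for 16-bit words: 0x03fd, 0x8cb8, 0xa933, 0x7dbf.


Sum all words (with carry folding):
+ 0x03fd = 0x03fd
+ 0x8cb8 = 0x90b5
+ 0xa933 = 0x39e9
+ 0x7dbf = 0xb7a8
One's complement: ~0xb7a8
Checksum = 0x4857


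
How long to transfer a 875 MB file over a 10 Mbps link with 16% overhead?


Effective throughput = 10 * (1 - 16/100) = 8.4 Mbps
File size in Mb = 875 * 8 = 7000 Mb
Time = 7000 / 8.4
Time = 833.3333 seconds


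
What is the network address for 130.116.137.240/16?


IP:   10000010.01110100.10001001.11110000
Mask: 11111111.11111111.00000000.00000000
AND operation:
Net:  10000010.01110100.00000000.00000000
Network: 130.116.0.0/16


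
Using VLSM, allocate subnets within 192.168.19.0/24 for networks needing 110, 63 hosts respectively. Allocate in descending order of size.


110 hosts -> /25 (126 usable): 192.168.19.0/25
63 hosts -> /25 (126 usable): 192.168.19.128/25
Allocation: 192.168.19.0/25 (110 hosts, 126 usable); 192.168.19.128/25 (63 hosts, 126 usable)


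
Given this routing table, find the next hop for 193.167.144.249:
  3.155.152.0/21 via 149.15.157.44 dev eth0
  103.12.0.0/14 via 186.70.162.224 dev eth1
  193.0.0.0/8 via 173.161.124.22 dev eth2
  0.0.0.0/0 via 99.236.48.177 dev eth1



Longest prefix match for 193.167.144.249:
  /21 3.155.152.0: no
  /14 103.12.0.0: no
  /8 193.0.0.0: MATCH
  /0 0.0.0.0: MATCH
Selected: next-hop 173.161.124.22 via eth2 (matched /8)


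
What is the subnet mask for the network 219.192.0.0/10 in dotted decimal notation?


/10 means 10 network bits, 22 host bits
Binary: 11111111110000000000000000000000
Mask: 255.192.0.0


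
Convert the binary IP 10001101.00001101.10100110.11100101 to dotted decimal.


10001101 = 141
00001101 = 13
10100110 = 166
11100101 = 229
IP: 141.13.166.229


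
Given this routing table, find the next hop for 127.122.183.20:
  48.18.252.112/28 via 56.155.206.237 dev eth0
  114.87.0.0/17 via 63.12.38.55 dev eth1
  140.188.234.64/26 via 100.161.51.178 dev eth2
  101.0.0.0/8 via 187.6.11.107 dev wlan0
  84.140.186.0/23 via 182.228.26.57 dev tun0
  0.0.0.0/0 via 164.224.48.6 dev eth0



Longest prefix match for 127.122.183.20:
  /28 48.18.252.112: no
  /17 114.87.0.0: no
  /26 140.188.234.64: no
  /8 101.0.0.0: no
  /23 84.140.186.0: no
  /0 0.0.0.0: MATCH
Selected: next-hop 164.224.48.6 via eth0 (matched /0)


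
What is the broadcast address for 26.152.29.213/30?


Network: 26.152.29.212/30
Host bits = 2
Set all host bits to 1:
Broadcast: 26.152.29.215


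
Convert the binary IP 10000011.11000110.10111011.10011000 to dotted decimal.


10000011 = 131
11000110 = 198
10111011 = 187
10011000 = 152
IP: 131.198.187.152


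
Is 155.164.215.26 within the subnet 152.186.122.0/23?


Subnet network: 152.186.122.0
Test IP AND mask: 155.164.214.0
No, 155.164.215.26 is not in 152.186.122.0/23


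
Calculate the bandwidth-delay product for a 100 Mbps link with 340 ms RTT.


BDP = bandwidth * RTT
= 100 Mbps * 340 ms
= 100 * 1e6 * 340 / 1000 bits
= 34000000 bits
= 4250000 bytes
= 4150.3906 KB
BDP = 34000000 bits (4250000 bytes)


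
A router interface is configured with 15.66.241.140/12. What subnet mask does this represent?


/12 means 12 network bits, 20 host bits
Binary: 11111111111100000000000000000000
Mask: 255.240.0.0


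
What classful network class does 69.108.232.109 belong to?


First octet: 69
Binary: 01000101
0xxxxxxx -> Class A (1-126)
Class A, default mask 255.0.0.0 (/8)


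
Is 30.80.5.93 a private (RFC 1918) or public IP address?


RFC 1918 private ranges:
  10.0.0.0/8 (10.0.0.0 - 10.255.255.255)
  172.16.0.0/12 (172.16.0.0 - 172.31.255.255)
  192.168.0.0/16 (192.168.0.0 - 192.168.255.255)
Public (not in any RFC 1918 range)


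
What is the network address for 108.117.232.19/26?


IP:   01101100.01110101.11101000.00010011
Mask: 11111111.11111111.11111111.11000000
AND operation:
Net:  01101100.01110101.11101000.00000000
Network: 108.117.232.0/26


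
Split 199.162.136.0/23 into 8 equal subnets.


New prefix = 23 + 3 = 26
Each subnet has 64 addresses
  199.162.136.0/26
  199.162.136.64/26
  199.162.136.128/26
  199.162.136.192/26
  199.162.137.0/26
  199.162.137.64/26
  199.162.137.128/26
  199.162.137.192/26
Subnets: 199.162.136.0/26, 199.162.136.64/26, 199.162.136.128/26, 199.162.136.192/26, 199.162.137.0/26, 199.162.137.64/26, 199.162.137.128/26, 199.162.137.192/26


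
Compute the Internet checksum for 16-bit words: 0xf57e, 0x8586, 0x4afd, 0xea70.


Sum all words (with carry folding):
+ 0xf57e = 0xf57e
+ 0x8586 = 0x7b05
+ 0x4afd = 0xc602
+ 0xea70 = 0xb073
One's complement: ~0xb073
Checksum = 0x4f8c


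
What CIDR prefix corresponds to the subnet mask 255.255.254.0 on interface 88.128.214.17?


Binary: 11111111.11111111.11111110.00000000
Count leading 1s
Prefix: /23


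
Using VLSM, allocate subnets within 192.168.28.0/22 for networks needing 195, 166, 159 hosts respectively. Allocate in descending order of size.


195 hosts -> /24 (254 usable): 192.168.28.0/24
166 hosts -> /24 (254 usable): 192.168.29.0/24
159 hosts -> /24 (254 usable): 192.168.30.0/24
Allocation: 192.168.28.0/24 (195 hosts, 254 usable); 192.168.29.0/24 (166 hosts, 254 usable); 192.168.30.0/24 (159 hosts, 254 usable)


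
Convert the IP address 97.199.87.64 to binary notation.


97 = 01100001
199 = 11000111
87 = 01010111
64 = 01000000
Binary: 01100001.11000111.01010111.01000000


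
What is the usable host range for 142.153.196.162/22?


Network: 142.153.196.0
Broadcast: 142.153.199.255
First usable = network + 1
Last usable = broadcast - 1
Range: 142.153.196.1 to 142.153.199.254


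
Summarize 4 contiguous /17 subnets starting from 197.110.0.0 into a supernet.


Original prefix: /17
Number of subnets: 4 = 2^2
New prefix = 17 - 2 = 15
Supernet: 197.110.0.0/15


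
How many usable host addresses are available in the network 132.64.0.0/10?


Host bits = 32 - 10 = 22
Total addresses = 2^22 = 4194304
Usable = total - 2 (network and broadcast)
Usable hosts: 4194302


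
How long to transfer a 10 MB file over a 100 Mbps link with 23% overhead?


Effective throughput = 100 * (1 - 23/100) = 77 Mbps
File size in Mb = 10 * 8 = 80 Mb
Time = 80 / 77
Time = 1.039 seconds


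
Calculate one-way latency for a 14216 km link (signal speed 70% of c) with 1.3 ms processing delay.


Speed = 0.7 * 3e5 km/s = 210000 km/s
Propagation delay = 14216 / 210000 = 0.0677 s = 67.6952 ms
Processing delay = 1.3 ms
Total one-way latency = 68.9952 ms


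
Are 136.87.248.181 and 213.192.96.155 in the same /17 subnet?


Mask: 255.255.128.0
136.87.248.181 AND mask = 136.87.128.0
213.192.96.155 AND mask = 213.192.0.0
No, different subnets (136.87.128.0 vs 213.192.0.0)


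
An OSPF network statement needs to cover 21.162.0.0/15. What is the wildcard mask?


Subnet mask: 255.254.0.0
Wildcard = 255.255.255.255 - subnet mask
255 - 255 = 0
255 - 254 = 1
255 - 0 = 255
255 - 0 = 255
Wildcard: 0.1.255.255


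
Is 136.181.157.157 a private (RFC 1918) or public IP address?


RFC 1918 private ranges:
  10.0.0.0/8 (10.0.0.0 - 10.255.255.255)
  172.16.0.0/12 (172.16.0.0 - 172.31.255.255)
  192.168.0.0/16 (192.168.0.0 - 192.168.255.255)
Public (not in any RFC 1918 range)


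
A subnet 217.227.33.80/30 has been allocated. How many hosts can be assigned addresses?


Host bits = 32 - 30 = 2
Total addresses = 2^2 = 4
Usable = total - 2 (network and broadcast)
Usable hosts: 2


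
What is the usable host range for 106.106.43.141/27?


Network: 106.106.43.128
Broadcast: 106.106.43.159
First usable = network + 1
Last usable = broadcast - 1
Range: 106.106.43.129 to 106.106.43.158


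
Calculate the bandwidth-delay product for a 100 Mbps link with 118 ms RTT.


BDP = bandwidth * RTT
= 100 Mbps * 118 ms
= 100 * 1e6 * 118 / 1000 bits
= 11800000 bits
= 1475000 bytes
= 1440.4297 KB
BDP = 11800000 bits (1475000 bytes)


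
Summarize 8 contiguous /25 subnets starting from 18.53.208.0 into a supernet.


Original prefix: /25
Number of subnets: 8 = 2^3
New prefix = 25 - 3 = 22
Supernet: 18.53.208.0/22


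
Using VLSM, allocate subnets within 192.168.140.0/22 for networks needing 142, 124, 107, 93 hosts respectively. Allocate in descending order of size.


142 hosts -> /24 (254 usable): 192.168.140.0/24
124 hosts -> /25 (126 usable): 192.168.141.0/25
107 hosts -> /25 (126 usable): 192.168.141.128/25
93 hosts -> /25 (126 usable): 192.168.142.0/25
Allocation: 192.168.140.0/24 (142 hosts, 254 usable); 192.168.141.0/25 (124 hosts, 126 usable); 192.168.141.128/25 (107 hosts, 126 usable); 192.168.142.0/25 (93 hosts, 126 usable)


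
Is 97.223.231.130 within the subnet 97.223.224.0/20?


Subnet network: 97.223.224.0
Test IP AND mask: 97.223.224.0
Yes, 97.223.231.130 is in 97.223.224.0/20


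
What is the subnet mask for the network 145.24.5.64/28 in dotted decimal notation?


/28 means 28 network bits, 4 host bits
Binary: 11111111111111111111111111110000
Mask: 255.255.255.240


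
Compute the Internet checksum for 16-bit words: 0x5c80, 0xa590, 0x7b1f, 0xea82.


Sum all words (with carry folding):
+ 0x5c80 = 0x5c80
+ 0xa590 = 0x0211
+ 0x7b1f = 0x7d30
+ 0xea82 = 0x67b3
One's complement: ~0x67b3
Checksum = 0x984c


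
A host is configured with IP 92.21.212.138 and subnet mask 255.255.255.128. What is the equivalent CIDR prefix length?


Binary: 11111111.11111111.11111111.10000000
Count leading 1s
Prefix: /25


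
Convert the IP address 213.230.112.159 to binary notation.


213 = 11010101
230 = 11100110
112 = 01110000
159 = 10011111
Binary: 11010101.11100110.01110000.10011111


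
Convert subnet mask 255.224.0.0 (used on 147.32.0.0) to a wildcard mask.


Subnet mask: 255.224.0.0
Wildcard = 255.255.255.255 - subnet mask
255 - 255 = 0
255 - 224 = 31
255 - 0 = 255
255 - 0 = 255
Wildcard: 0.31.255.255


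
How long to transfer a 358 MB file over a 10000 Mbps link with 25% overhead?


Effective throughput = 10000 * (1 - 25/100) = 7500 Mbps
File size in Mb = 358 * 8 = 2864 Mb
Time = 2864 / 7500
Time = 0.3819 seconds


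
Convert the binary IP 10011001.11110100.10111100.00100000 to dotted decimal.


10011001 = 153
11110100 = 244
10111100 = 188
00100000 = 32
IP: 153.244.188.32


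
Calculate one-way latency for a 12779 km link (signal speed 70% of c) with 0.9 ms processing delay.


Speed = 0.7 * 3e5 km/s = 210000 km/s
Propagation delay = 12779 / 210000 = 0.0609 s = 60.8524 ms
Processing delay = 0.9 ms
Total one-way latency = 61.7524 ms


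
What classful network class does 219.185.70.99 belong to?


First octet: 219
Binary: 11011011
110xxxxx -> Class C (192-223)
Class C, default mask 255.255.255.0 (/24)


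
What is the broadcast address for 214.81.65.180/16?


Network: 214.81.0.0/16
Host bits = 16
Set all host bits to 1:
Broadcast: 214.81.255.255


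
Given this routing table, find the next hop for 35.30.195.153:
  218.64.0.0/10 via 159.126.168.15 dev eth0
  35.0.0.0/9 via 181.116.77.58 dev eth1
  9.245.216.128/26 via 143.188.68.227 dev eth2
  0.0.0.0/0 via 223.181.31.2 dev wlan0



Longest prefix match for 35.30.195.153:
  /10 218.64.0.0: no
  /9 35.0.0.0: MATCH
  /26 9.245.216.128: no
  /0 0.0.0.0: MATCH
Selected: next-hop 181.116.77.58 via eth1 (matched /9)


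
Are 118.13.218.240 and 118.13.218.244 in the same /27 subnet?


Mask: 255.255.255.224
118.13.218.240 AND mask = 118.13.218.224
118.13.218.244 AND mask = 118.13.218.224
Yes, same subnet (118.13.218.224)


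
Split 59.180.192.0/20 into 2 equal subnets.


New prefix = 20 + 1 = 21
Each subnet has 2048 addresses
  59.180.192.0/21
  59.180.200.0/21
Subnets: 59.180.192.0/21, 59.180.200.0/21


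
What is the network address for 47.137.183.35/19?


IP:   00101111.10001001.10110111.00100011
Mask: 11111111.11111111.11100000.00000000
AND operation:
Net:  00101111.10001001.10100000.00000000
Network: 47.137.160.0/19


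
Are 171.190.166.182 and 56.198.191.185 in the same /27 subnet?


Mask: 255.255.255.224
171.190.166.182 AND mask = 171.190.166.160
56.198.191.185 AND mask = 56.198.191.160
No, different subnets (171.190.166.160 vs 56.198.191.160)


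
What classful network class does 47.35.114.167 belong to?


First octet: 47
Binary: 00101111
0xxxxxxx -> Class A (1-126)
Class A, default mask 255.0.0.0 (/8)


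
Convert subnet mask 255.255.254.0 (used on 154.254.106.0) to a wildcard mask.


Subnet mask: 255.255.254.0
Wildcard = 255.255.255.255 - subnet mask
255 - 255 = 0
255 - 255 = 0
255 - 254 = 1
255 - 0 = 255
Wildcard: 0.0.1.255


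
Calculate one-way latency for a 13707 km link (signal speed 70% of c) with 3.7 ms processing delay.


Speed = 0.7 * 3e5 km/s = 210000 km/s
Propagation delay = 13707 / 210000 = 0.0653 s = 65.2714 ms
Processing delay = 3.7 ms
Total one-way latency = 68.9714 ms


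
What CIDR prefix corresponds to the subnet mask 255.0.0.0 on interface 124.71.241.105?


Binary: 11111111.00000000.00000000.00000000
Count leading 1s
Prefix: /8


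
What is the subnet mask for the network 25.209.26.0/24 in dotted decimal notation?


/24 means 24 network bits, 8 host bits
Binary: 11111111111111111111111100000000
Mask: 255.255.255.0


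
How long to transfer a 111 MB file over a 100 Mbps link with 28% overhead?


Effective throughput = 100 * (1 - 28/100) = 72 Mbps
File size in Mb = 111 * 8 = 888 Mb
Time = 888 / 72
Time = 12.3333 seconds


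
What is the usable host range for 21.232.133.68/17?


Network: 21.232.128.0
Broadcast: 21.232.255.255
First usable = network + 1
Last usable = broadcast - 1
Range: 21.232.128.1 to 21.232.255.254


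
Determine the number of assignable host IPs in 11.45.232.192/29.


Host bits = 32 - 29 = 3
Total addresses = 2^3 = 8
Usable = total - 2 (network and broadcast)
Usable hosts: 6


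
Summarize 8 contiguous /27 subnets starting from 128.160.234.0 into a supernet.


Original prefix: /27
Number of subnets: 8 = 2^3
New prefix = 27 - 3 = 24
Supernet: 128.160.234.0/24


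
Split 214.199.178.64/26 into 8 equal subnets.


New prefix = 26 + 3 = 29
Each subnet has 8 addresses
  214.199.178.64/29
  214.199.178.72/29
  214.199.178.80/29
  214.199.178.88/29
  214.199.178.96/29
  214.199.178.104/29
  214.199.178.112/29
  214.199.178.120/29
Subnets: 214.199.178.64/29, 214.199.178.72/29, 214.199.178.80/29, 214.199.178.88/29, 214.199.178.96/29, 214.199.178.104/29, 214.199.178.112/29, 214.199.178.120/29


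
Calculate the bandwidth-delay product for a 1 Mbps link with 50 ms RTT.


BDP = bandwidth * RTT
= 1 Mbps * 50 ms
= 1 * 1e6 * 50 / 1000 bits
= 50000 bits
= 6250 bytes
= 6.1035 KB
BDP = 50000 bits (6250 bytes)


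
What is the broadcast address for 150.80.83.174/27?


Network: 150.80.83.160/27
Host bits = 5
Set all host bits to 1:
Broadcast: 150.80.83.191


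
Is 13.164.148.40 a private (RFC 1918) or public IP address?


RFC 1918 private ranges:
  10.0.0.0/8 (10.0.0.0 - 10.255.255.255)
  172.16.0.0/12 (172.16.0.0 - 172.31.255.255)
  192.168.0.0/16 (192.168.0.0 - 192.168.255.255)
Public (not in any RFC 1918 range)


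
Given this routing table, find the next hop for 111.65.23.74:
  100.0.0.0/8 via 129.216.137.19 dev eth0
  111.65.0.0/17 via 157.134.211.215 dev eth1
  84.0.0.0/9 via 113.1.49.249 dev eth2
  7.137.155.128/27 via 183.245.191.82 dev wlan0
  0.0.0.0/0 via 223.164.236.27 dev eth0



Longest prefix match for 111.65.23.74:
  /8 100.0.0.0: no
  /17 111.65.0.0: MATCH
  /9 84.0.0.0: no
  /27 7.137.155.128: no
  /0 0.0.0.0: MATCH
Selected: next-hop 157.134.211.215 via eth1 (matched /17)


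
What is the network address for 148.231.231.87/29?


IP:   10010100.11100111.11100111.01010111
Mask: 11111111.11111111.11111111.11111000
AND operation:
Net:  10010100.11100111.11100111.01010000
Network: 148.231.231.80/29


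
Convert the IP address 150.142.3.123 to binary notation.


150 = 10010110
142 = 10001110
3 = 00000011
123 = 01111011
Binary: 10010110.10001110.00000011.01111011


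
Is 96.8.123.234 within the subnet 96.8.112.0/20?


Subnet network: 96.8.112.0
Test IP AND mask: 96.8.112.0
Yes, 96.8.123.234 is in 96.8.112.0/20


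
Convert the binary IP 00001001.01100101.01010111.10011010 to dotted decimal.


00001001 = 9
01100101 = 101
01010111 = 87
10011010 = 154
IP: 9.101.87.154


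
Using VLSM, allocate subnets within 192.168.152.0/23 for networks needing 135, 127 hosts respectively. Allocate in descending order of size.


135 hosts -> /24 (254 usable): 192.168.152.0/24
127 hosts -> /24 (254 usable): 192.168.153.0/24
Allocation: 192.168.152.0/24 (135 hosts, 254 usable); 192.168.153.0/24 (127 hosts, 254 usable)


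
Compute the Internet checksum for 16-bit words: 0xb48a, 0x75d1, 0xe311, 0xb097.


Sum all words (with carry folding):
+ 0xb48a = 0xb48a
+ 0x75d1 = 0x2a5c
+ 0xe311 = 0x0d6e
+ 0xb097 = 0xbe05
One's complement: ~0xbe05
Checksum = 0x41fa


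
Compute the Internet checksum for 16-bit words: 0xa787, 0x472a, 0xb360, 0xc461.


Sum all words (with carry folding):
+ 0xa787 = 0xa787
+ 0x472a = 0xeeb1
+ 0xb360 = 0xa212
+ 0xc461 = 0x6674
One's complement: ~0x6674
Checksum = 0x998b


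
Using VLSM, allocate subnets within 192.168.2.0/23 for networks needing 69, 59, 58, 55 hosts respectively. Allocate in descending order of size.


69 hosts -> /25 (126 usable): 192.168.2.0/25
59 hosts -> /26 (62 usable): 192.168.2.128/26
58 hosts -> /26 (62 usable): 192.168.2.192/26
55 hosts -> /26 (62 usable): 192.168.3.0/26
Allocation: 192.168.2.0/25 (69 hosts, 126 usable); 192.168.2.128/26 (59 hosts, 62 usable); 192.168.2.192/26 (58 hosts, 62 usable); 192.168.3.0/26 (55 hosts, 62 usable)


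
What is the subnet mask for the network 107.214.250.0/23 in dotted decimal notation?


/23 means 23 network bits, 9 host bits
Binary: 11111111111111111111111000000000
Mask: 255.255.254.0


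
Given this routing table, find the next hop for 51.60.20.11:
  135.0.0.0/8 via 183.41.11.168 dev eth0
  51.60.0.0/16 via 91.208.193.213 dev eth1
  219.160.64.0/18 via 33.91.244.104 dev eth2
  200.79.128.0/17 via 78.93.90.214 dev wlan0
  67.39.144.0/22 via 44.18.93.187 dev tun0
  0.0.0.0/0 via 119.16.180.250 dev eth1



Longest prefix match for 51.60.20.11:
  /8 135.0.0.0: no
  /16 51.60.0.0: MATCH
  /18 219.160.64.0: no
  /17 200.79.128.0: no
  /22 67.39.144.0: no
  /0 0.0.0.0: MATCH
Selected: next-hop 91.208.193.213 via eth1 (matched /16)


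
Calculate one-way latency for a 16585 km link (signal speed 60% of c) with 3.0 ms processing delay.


Speed = 0.6 * 3e5 km/s = 180000 km/s
Propagation delay = 16585 / 180000 = 0.0921 s = 92.1389 ms
Processing delay = 3.0 ms
Total one-way latency = 95.1389 ms


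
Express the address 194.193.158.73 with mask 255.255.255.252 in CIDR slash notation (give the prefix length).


Binary: 11111111.11111111.11111111.11111100
Count leading 1s
Prefix: /30


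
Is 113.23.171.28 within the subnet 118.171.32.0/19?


Subnet network: 118.171.32.0
Test IP AND mask: 113.23.160.0
No, 113.23.171.28 is not in 118.171.32.0/19


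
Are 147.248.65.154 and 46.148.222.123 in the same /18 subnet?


Mask: 255.255.192.0
147.248.65.154 AND mask = 147.248.64.0
46.148.222.123 AND mask = 46.148.192.0
No, different subnets (147.248.64.0 vs 46.148.192.0)


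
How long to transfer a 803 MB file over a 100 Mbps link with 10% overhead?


Effective throughput = 100 * (1 - 10/100) = 90 Mbps
File size in Mb = 803 * 8 = 6424 Mb
Time = 6424 / 90
Time = 71.3778 seconds


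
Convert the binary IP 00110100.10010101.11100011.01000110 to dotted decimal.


00110100 = 52
10010101 = 149
11100011 = 227
01000110 = 70
IP: 52.149.227.70


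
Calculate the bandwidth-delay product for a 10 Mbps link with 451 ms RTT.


BDP = bandwidth * RTT
= 10 Mbps * 451 ms
= 10 * 1e6 * 451 / 1000 bits
= 4510000 bits
= 563750 bytes
= 550.5371 KB
BDP = 4510000 bits (563750 bytes)


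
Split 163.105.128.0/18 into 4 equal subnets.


New prefix = 18 + 2 = 20
Each subnet has 4096 addresses
  163.105.128.0/20
  163.105.144.0/20
  163.105.160.0/20
  163.105.176.0/20
Subnets: 163.105.128.0/20, 163.105.144.0/20, 163.105.160.0/20, 163.105.176.0/20


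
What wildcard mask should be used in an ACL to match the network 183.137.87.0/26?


Subnet mask: 255.255.255.192
Wildcard = 255.255.255.255 - subnet mask
255 - 255 = 0
255 - 255 = 0
255 - 255 = 0
255 - 192 = 63
Wildcard: 0.0.0.63


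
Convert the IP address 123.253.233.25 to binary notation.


123 = 01111011
253 = 11111101
233 = 11101001
25 = 00011001
Binary: 01111011.11111101.11101001.00011001


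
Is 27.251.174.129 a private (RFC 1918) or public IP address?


RFC 1918 private ranges:
  10.0.0.0/8 (10.0.0.0 - 10.255.255.255)
  172.16.0.0/12 (172.16.0.0 - 172.31.255.255)
  192.168.0.0/16 (192.168.0.0 - 192.168.255.255)
Public (not in any RFC 1918 range)


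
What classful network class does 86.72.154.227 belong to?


First octet: 86
Binary: 01010110
0xxxxxxx -> Class A (1-126)
Class A, default mask 255.0.0.0 (/8)


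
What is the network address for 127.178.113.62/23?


IP:   01111111.10110010.01110001.00111110
Mask: 11111111.11111111.11111110.00000000
AND operation:
Net:  01111111.10110010.01110000.00000000
Network: 127.178.112.0/23


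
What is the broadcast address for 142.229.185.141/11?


Network: 142.224.0.0/11
Host bits = 21
Set all host bits to 1:
Broadcast: 142.255.255.255


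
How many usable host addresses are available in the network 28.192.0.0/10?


Host bits = 32 - 10 = 22
Total addresses = 2^22 = 4194304
Usable = total - 2 (network and broadcast)
Usable hosts: 4194302


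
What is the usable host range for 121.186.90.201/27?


Network: 121.186.90.192
Broadcast: 121.186.90.223
First usable = network + 1
Last usable = broadcast - 1
Range: 121.186.90.193 to 121.186.90.222


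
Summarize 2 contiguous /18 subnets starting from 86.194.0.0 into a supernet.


Original prefix: /18
Number of subnets: 2 = 2^1
New prefix = 18 - 1 = 17
Supernet: 86.194.0.0/17


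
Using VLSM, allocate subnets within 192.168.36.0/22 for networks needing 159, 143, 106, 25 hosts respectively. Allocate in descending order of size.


159 hosts -> /24 (254 usable): 192.168.36.0/24
143 hosts -> /24 (254 usable): 192.168.37.0/24
106 hosts -> /25 (126 usable): 192.168.38.0/25
25 hosts -> /27 (30 usable): 192.168.38.128/27
Allocation: 192.168.36.0/24 (159 hosts, 254 usable); 192.168.37.0/24 (143 hosts, 254 usable); 192.168.38.0/25 (106 hosts, 126 usable); 192.168.38.128/27 (25 hosts, 30 usable)


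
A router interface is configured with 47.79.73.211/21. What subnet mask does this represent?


/21 means 21 network bits, 11 host bits
Binary: 11111111111111111111100000000000
Mask: 255.255.248.0
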